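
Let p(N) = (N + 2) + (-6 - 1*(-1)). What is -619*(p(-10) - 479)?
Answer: 304548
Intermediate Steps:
p(N) = -3 + N (p(N) = (2 + N) + (-6 + 1) = (2 + N) - 5 = -3 + N)
-619*(p(-10) - 479) = -619*((-3 - 10) - 479) = -619*(-13 - 479) = -619*(-492) = 304548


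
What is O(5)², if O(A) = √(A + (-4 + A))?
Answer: 6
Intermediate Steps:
O(A) = √(-4 + 2*A)
O(5)² = (√(-4 + 2*5))² = (√(-4 + 10))² = (√6)² = 6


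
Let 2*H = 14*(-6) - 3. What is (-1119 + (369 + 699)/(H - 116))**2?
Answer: 128950655409/101761 ≈ 1.2672e+6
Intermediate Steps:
H = -87/2 (H = (14*(-6) - 3)/2 = (-84 - 3)/2 = (1/2)*(-87) = -87/2 ≈ -43.500)
(-1119 + (369 + 699)/(H - 116))**2 = (-1119 + (369 + 699)/(-87/2 - 116))**2 = (-1119 + 1068/(-319/2))**2 = (-1119 + 1068*(-2/319))**2 = (-1119 - 2136/319)**2 = (-359097/319)**2 = 128950655409/101761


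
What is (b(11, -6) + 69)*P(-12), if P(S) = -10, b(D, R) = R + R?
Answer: -570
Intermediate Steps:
b(D, R) = 2*R
(b(11, -6) + 69)*P(-12) = (2*(-6) + 69)*(-10) = (-12 + 69)*(-10) = 57*(-10) = -570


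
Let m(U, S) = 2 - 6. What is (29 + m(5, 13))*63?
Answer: 1575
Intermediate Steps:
m(U, S) = -4
(29 + m(5, 13))*63 = (29 - 4)*63 = 25*63 = 1575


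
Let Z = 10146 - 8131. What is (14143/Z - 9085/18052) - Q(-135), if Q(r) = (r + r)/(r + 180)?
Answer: 455251841/36374780 ≈ 12.516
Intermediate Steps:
Z = 2015
Q(r) = 2*r/(180 + r) (Q(r) = (2*r)/(180 + r) = 2*r/(180 + r))
(14143/Z - 9085/18052) - Q(-135) = (14143/2015 - 9085/18052) - 2*(-135)/(180 - 135) = (14143*(1/2015) - 9085*1/18052) - 2*(-135)/45 = (14143/2015 - 9085/18052) - 2*(-135)/45 = 237003161/36374780 - 1*(-6) = 237003161/36374780 + 6 = 455251841/36374780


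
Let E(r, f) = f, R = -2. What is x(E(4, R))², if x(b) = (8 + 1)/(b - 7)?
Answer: 1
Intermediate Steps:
x(b) = 9/(-7 + b)
x(E(4, R))² = (9/(-7 - 2))² = (9/(-9))² = (9*(-⅑))² = (-1)² = 1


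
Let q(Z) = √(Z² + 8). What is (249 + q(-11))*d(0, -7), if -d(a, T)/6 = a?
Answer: 0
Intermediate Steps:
q(Z) = √(8 + Z²)
d(a, T) = -6*a
(249 + q(-11))*d(0, -7) = (249 + √(8 + (-11)²))*(-6*0) = (249 + √(8 + 121))*0 = (249 + √129)*0 = 0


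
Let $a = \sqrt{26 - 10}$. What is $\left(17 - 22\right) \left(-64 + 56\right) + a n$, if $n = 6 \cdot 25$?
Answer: $640$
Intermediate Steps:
$n = 150$
$a = 4$ ($a = \sqrt{16} = 4$)
$\left(17 - 22\right) \left(-64 + 56\right) + a n = \left(17 - 22\right) \left(-64 + 56\right) + 4 \cdot 150 = \left(-5\right) \left(-8\right) + 600 = 40 + 600 = 640$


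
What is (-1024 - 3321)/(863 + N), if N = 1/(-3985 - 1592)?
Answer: -4846413/962590 ≈ -5.0348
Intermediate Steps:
N = -1/5577 (N = 1/(-5577) = -1/5577 ≈ -0.00017931)
(-1024 - 3321)/(863 + N) = (-1024 - 3321)/(863 - 1/5577) = -4345/4812950/5577 = -4345*5577/4812950 = -4846413/962590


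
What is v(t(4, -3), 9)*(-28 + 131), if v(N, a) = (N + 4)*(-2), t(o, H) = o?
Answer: -1648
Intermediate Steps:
v(N, a) = -8 - 2*N (v(N, a) = (4 + N)*(-2) = -8 - 2*N)
v(t(4, -3), 9)*(-28 + 131) = (-8 - 2*4)*(-28 + 131) = (-8 - 8)*103 = -16*103 = -1648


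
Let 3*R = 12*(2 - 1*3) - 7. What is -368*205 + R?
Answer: -226339/3 ≈ -75446.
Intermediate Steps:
R = -19/3 (R = (12*(2 - 1*3) - 7)/3 = (12*(2 - 3) - 7)/3 = (12*(-1) - 7)/3 = (-12 - 7)/3 = (⅓)*(-19) = -19/3 ≈ -6.3333)
-368*205 + R = -368*205 - 19/3 = -75440 - 19/3 = -226339/3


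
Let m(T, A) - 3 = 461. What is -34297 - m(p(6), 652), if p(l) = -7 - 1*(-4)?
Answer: -34761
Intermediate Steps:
p(l) = -3 (p(l) = -7 + 4 = -3)
m(T, A) = 464 (m(T, A) = 3 + 461 = 464)
-34297 - m(p(6), 652) = -34297 - 1*464 = -34297 - 464 = -34761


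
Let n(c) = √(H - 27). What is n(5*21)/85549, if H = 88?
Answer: √61/85549 ≈ 9.1296e-5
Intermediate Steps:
n(c) = √61 (n(c) = √(88 - 27) = √61)
n(5*21)/85549 = √61/85549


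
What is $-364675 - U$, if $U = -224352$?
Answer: $-140323$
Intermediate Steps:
$-364675 - U = -364675 - -224352 = -364675 + 224352 = -140323$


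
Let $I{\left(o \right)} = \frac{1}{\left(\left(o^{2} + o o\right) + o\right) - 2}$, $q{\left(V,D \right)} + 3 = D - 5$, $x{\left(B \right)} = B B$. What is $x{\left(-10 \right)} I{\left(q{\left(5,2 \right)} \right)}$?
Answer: $\frac{25}{16} \approx 1.5625$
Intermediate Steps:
$x{\left(B \right)} = B^{2}$
$q{\left(V,D \right)} = -8 + D$ ($q{\left(V,D \right)} = -3 + \left(D - 5\right) = -3 + \left(-5 + D\right) = -8 + D$)
$I{\left(o \right)} = \frac{1}{-2 + o + 2 o^{2}}$ ($I{\left(o \right)} = \frac{1}{\left(\left(o^{2} + o^{2}\right) + o\right) - 2} = \frac{1}{\left(2 o^{2} + o\right) - 2} = \frac{1}{\left(o + 2 o^{2}\right) - 2} = \frac{1}{-2 + o + 2 o^{2}}$)
$x{\left(-10 \right)} I{\left(q{\left(5,2 \right)} \right)} = \frac{\left(-10\right)^{2}}{-2 + \left(-8 + 2\right) + 2 \left(-8 + 2\right)^{2}} = \frac{100}{-2 - 6 + 2 \left(-6\right)^{2}} = \frac{100}{-2 - 6 + 2 \cdot 36} = \frac{100}{-2 - 6 + 72} = \frac{100}{64} = 100 \cdot \frac{1}{64} = \frac{25}{16}$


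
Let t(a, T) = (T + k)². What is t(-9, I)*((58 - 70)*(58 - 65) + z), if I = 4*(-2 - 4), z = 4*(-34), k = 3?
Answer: -22932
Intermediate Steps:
z = -136
I = -24 (I = 4*(-6) = -24)
t(a, T) = (3 + T)² (t(a, T) = (T + 3)² = (3 + T)²)
t(-9, I)*((58 - 70)*(58 - 65) + z) = (3 - 24)²*((58 - 70)*(58 - 65) - 136) = (-21)²*(-12*(-7) - 136) = 441*(84 - 136) = 441*(-52) = -22932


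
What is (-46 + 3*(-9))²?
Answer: 5329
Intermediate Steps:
(-46 + 3*(-9))² = (-46 - 27)² = (-73)² = 5329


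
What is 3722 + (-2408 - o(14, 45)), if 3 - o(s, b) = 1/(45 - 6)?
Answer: 51130/39 ≈ 1311.0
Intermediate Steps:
o(s, b) = 116/39 (o(s, b) = 3 - 1/(45 - 6) = 3 - 1/39 = 116/39)
3722 + (-2408 - o(14, 45)) = 3722 + (-2408 - 1*116/39) = 3722 + (-2408 - 116/39) = 3722 - 94028/39 = 51130/39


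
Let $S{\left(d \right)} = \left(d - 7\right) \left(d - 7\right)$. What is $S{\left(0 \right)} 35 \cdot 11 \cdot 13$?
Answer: $245245$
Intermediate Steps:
$S{\left(d \right)} = \left(-7 + d\right)^{2}$ ($S{\left(d \right)} = \left(-7 + d\right) \left(-7 + d\right) = \left(-7 + d\right)^{2}$)
$S{\left(0 \right)} 35 \cdot 11 \cdot 13 = \left(-7 + 0\right)^{2} \cdot 35 \cdot 11 \cdot 13 = \left(-7\right)^{2} \cdot 35 \cdot 143 = 49 \cdot 35 \cdot 143 = 1715 \cdot 143 = 245245$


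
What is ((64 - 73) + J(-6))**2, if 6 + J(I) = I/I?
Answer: 196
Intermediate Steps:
J(I) = -5 (J(I) = -6 + I/I = -6 + 1 = -5)
((64 - 73) + J(-6))**2 = ((64 - 73) - 5)**2 = (-9 - 5)**2 = (-14)**2 = 196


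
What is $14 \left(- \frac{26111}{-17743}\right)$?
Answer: $\frac{365554}{17743} \approx 20.603$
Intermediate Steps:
$14 \left(- \frac{26111}{-17743}\right) = 14 \left(\left(-26111\right) \left(- \frac{1}{17743}\right)\right) = 14 \cdot \frac{26111}{17743} = \frac{365554}{17743}$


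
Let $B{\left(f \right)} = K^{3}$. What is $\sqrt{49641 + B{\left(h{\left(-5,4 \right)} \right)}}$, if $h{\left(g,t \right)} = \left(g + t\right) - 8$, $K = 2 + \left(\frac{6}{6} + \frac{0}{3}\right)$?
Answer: $2 \sqrt{12417} \approx 222.86$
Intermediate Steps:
$K = 3$ ($K = 2 + \left(6 \cdot \frac{1}{6} + 0 \cdot \frac{1}{3}\right) = 2 + \left(1 + 0\right) = 2 + 1 = 3$)
$h{\left(g,t \right)} = -8 + g + t$
$B{\left(f \right)} = 27$ ($B{\left(f \right)} = 3^{3} = 27$)
$\sqrt{49641 + B{\left(h{\left(-5,4 \right)} \right)}} = \sqrt{49641 + 27} = \sqrt{49668} = 2 \sqrt{12417}$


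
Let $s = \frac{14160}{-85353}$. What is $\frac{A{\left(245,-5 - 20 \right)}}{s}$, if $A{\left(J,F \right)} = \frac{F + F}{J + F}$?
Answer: $\frac{28451}{20768} \approx 1.3699$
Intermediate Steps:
$A{\left(J,F \right)} = \frac{2 F}{F + J}$
$s = - \frac{4720}{28451}$ ($s = 14160 \left(- \frac{1}{85353}\right) = - \frac{4720}{28451} \approx -0.1659$)
$\frac{A{\left(245,-5 - 20 \right)}}{s} = \frac{2 \left(-5 - 20\right) \frac{1}{\left(-5 - 20\right) + 245}}{- \frac{4720}{28451}} = \frac{2 \left(-5 - 20\right)}{\left(-5 - 20\right) + 245} \left(- \frac{28451}{4720}\right) = 2 \left(-25\right) \frac{1}{-25 + 245} \left(- \frac{28451}{4720}\right) = 2 \left(-25\right) \frac{1}{220} \left(- \frac{28451}{4720}\right) = \left(- \frac{5}{22}\right) \left(- \frac{28451}{4720}\right) = \frac{28451}{20768}$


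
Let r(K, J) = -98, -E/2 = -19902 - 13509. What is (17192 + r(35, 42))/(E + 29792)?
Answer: 1221/6901 ≈ 0.17693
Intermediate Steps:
E = 66822 (E = -2*(-19902 - 13509) = -2*(-33411) = 66822)
(17192 + r(35, 42))/(E + 29792) = (17192 - 98)/(66822 + 29792) = 17094/96614 = 17094*(1/96614) = 1221/6901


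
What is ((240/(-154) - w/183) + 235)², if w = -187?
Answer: 10915253022976/198556281 ≈ 54973.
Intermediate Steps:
((240/(-154) - w/183) + 235)² = ((240/(-154) - (-187)/183) + 235)² = ((240*(-1/154) - (-187)/183) + 235)² = ((-120/77 - 1*(-187/183)) + 235)² = ((-120/77 + 187/183) + 235)² = (-7561/14091 + 235)² = (3303824/14091)² = 10915253022976/198556281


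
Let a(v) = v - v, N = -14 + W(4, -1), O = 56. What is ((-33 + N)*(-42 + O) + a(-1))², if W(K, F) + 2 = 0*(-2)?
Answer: 470596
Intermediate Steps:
W(K, F) = -2 (W(K, F) = -2 + 0*(-2) = -2 + 0 = -2)
N = -16 (N = -14 - 2 = -16)
a(v) = 0
((-33 + N)*(-42 + O) + a(-1))² = ((-33 - 16)*(-42 + 56) + 0)² = (-49*14 + 0)² = (-686 + 0)² = (-686)² = 470596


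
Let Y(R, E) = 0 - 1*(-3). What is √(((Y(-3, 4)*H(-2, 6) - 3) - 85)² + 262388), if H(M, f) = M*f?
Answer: 2*√69441 ≈ 527.03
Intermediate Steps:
Y(R, E) = 3 (Y(R, E) = 0 + 3 = 3)
√(((Y(-3, 4)*H(-2, 6) - 3) - 85)² + 262388) = √(((3*(-2*6) - 3) - 85)² + 262388) = √(((3*(-12) - 3) - 85)² + 262388) = √(((-36 - 3) - 85)² + 262388) = √((-39 - 85)² + 262388) = √((-124)² + 262388) = √(15376 + 262388) = √277764 = 2*√69441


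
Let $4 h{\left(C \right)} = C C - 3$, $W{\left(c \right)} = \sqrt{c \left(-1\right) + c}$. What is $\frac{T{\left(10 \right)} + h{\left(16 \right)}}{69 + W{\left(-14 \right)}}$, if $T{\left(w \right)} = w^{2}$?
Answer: $\frac{653}{276} \approx 2.3659$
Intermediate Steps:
$W{\left(c \right)} = 0$ ($W{\left(c \right)} = \sqrt{- c + c} = \sqrt{0} = 0$)
$h{\left(C \right)} = - \frac{3}{4} + \frac{C^{2}}{4}$ ($h{\left(C \right)} = \frac{C C - 3}{4} = \frac{C^{2} - 3}{4} = \frac{-3 + C^{2}}{4} = - \frac{3}{4} + \frac{C^{2}}{4}$)
$\frac{T{\left(10 \right)} + h{\left(16 \right)}}{69 + W{\left(-14 \right)}} = \frac{10^{2} - \left(\frac{3}{4} - \frac{16^{2}}{4}\right)}{69 + 0} = \frac{100 + \left(- \frac{3}{4} + \frac{1}{4} \cdot 256\right)}{69} = \left(100 + \left(- \frac{3}{4} + 64\right)\right) \frac{1}{69} = \left(100 + \frac{253}{4}\right) \frac{1}{69} = \frac{653}{4} \cdot \frac{1}{69} = \frac{653}{276}$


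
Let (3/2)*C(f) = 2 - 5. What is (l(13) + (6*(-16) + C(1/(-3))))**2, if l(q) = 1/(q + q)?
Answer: 6487209/676 ≈ 9596.5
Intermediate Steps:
l(q) = 1/(2*q)
C(f) = -2 (C(f) = 2*(2 - 5)/3 = (2/3)*(-3) = -2)
(l(13) + (6*(-16) + C(1/(-3))))**2 = ((1/2)/13 + (6*(-16) - 2))**2 = ((1/2)*(1/13) + (-96 - 2))**2 = (1/26 - 98)**2 = (-2547/26)**2 = 6487209/676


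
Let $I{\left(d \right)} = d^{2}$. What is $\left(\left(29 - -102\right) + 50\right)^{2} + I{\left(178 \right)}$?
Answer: $64445$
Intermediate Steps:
$\left(\left(29 - -102\right) + 50\right)^{2} + I{\left(178 \right)} = \left(\left(29 - -102\right) + 50\right)^{2} + 178^{2} = \left(\left(29 + 102\right) + 50\right)^{2} + 31684 = \left(131 + 50\right)^{2} + 31684 = 181^{2} + 31684 = 32761 + 31684 = 64445$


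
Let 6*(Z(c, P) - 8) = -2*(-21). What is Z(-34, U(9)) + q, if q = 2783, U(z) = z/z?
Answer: 2798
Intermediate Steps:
U(z) = 1
Z(c, P) = 15 (Z(c, P) = 8 + (-2*(-21))/6 = 8 + (⅙)*42 = 8 + 7 = 15)
Z(-34, U(9)) + q = 15 + 2783 = 2798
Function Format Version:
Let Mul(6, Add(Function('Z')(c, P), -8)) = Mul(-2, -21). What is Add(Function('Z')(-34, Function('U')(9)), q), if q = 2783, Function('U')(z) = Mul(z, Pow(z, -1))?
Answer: 2798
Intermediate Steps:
Function('U')(z) = 1
Function('Z')(c, P) = 15 (Function('Z')(c, P) = Add(8, Mul(Rational(1, 6), Mul(-2, -21))) = Add(8, Mul(Rational(1, 6), 42)) = Add(8, 7) = 15)
Add(Function('Z')(-34, Function('U')(9)), q) = Add(15, 2783) = 2798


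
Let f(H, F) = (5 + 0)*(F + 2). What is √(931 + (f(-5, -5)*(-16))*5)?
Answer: √2131 ≈ 46.163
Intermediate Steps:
f(H, F) = 10 + 5*F (f(H, F) = 5*(2 + F) = 10 + 5*F)
√(931 + (f(-5, -5)*(-16))*5) = √(931 + ((10 + 5*(-5))*(-16))*5) = √(931 + ((10 - 25)*(-16))*5) = √(931 - 15*(-16)*5) = √(931 + 240*5) = √(931 + 1200) = √2131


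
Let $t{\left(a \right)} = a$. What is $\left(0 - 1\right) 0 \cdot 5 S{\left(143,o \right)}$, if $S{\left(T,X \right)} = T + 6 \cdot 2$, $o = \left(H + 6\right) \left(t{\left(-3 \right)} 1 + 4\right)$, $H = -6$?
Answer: $0$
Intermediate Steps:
$o = 0$ ($o = \left(-6 + 6\right) \left(\left(-3\right) 1 + 4\right) = 0 \left(-3 + 4\right) = 0 \cdot 1 = 0$)
$S{\left(T,X \right)} = 12 + T$ ($S{\left(T,X \right)} = T + 12 = 12 + T$)
$\left(0 - 1\right) 0 \cdot 5 S{\left(143,o \right)} = \left(0 - 1\right) 0 \cdot 5 \left(12 + 143\right) = \left(-1\right) 0 \cdot 5 \cdot 155 = 0 \cdot 5 \cdot 155 = 0 \cdot 155 = 0$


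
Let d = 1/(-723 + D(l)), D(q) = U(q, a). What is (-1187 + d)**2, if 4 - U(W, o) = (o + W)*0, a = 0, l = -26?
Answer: 728383730116/516961 ≈ 1.4090e+6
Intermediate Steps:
U(W, o) = 4 (U(W, o) = 4 - (o + W)*0 = 4 - (W + o)*0 = 4 - 1*0 = 4 + 0 = 4)
D(q) = 4
d = -1/719 (d = 1/(-723 + 4) = 1/(-719) = -1/719 ≈ -0.0013908)
(-1187 + d)**2 = (-1187 - 1/719)**2 = (-853454/719)**2 = 728383730116/516961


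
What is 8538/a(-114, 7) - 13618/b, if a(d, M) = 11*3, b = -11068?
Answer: 15824663/60874 ≈ 259.96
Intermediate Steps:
a(d, M) = 33
8538/a(-114, 7) - 13618/b = 8538/33 - 13618/(-11068) = 8538*(1/33) - 13618*(-1/11068) = 2846/11 + 6809/5534 = 15824663/60874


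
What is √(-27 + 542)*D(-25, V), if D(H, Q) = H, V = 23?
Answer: -25*√515 ≈ -567.34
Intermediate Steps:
√(-27 + 542)*D(-25, V) = √(-27 + 542)*(-25) = √515*(-25) = -25*√515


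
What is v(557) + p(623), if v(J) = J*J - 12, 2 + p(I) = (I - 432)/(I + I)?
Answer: 386553001/1246 ≈ 3.1024e+5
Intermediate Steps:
p(I) = -2 + (-432 + I)/(2*I) (p(I) = -2 + (I - 432)/(I + I) = -2 + (-432 + I)/((2*I)) = -2 + (-432 + I)*(1/(2*I)) = -2 + (-432 + I)/(2*I))
v(J) = -12 + J² (v(J) = J² - 12 = -12 + J²)
v(557) + p(623) = (-12 + 557²) + (-3/2 - 216/623) = (-12 + 310249) + (-3/2 - 216*1/623) = 310237 + (-3/2 - 216/623) = 310237 - 2301/1246 = 386553001/1246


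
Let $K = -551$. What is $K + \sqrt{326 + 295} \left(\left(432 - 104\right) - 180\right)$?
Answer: $-551 + 444 \sqrt{69} \approx 3137.1$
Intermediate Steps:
$K + \sqrt{326 + 295} \left(\left(432 - 104\right) - 180\right) = -551 + \sqrt{326 + 295} \left(\left(432 - 104\right) - 180\right) = -551 + \sqrt{621} \left(328 - 180\right) = -551 + 3 \sqrt{69} \cdot 148 = -551 + 444 \sqrt{69}$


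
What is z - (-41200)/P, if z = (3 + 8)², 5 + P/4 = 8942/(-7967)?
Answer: -76158083/48777 ≈ -1561.4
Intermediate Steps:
P = -195108/7967 (P = -20 + 4*(8942/(-7967)) = -20 + 4*(8942*(-1/7967)) = -20 + 4*(-8942/7967) = -20 - 35768/7967 = -195108/7967 ≈ -24.490)
z = 121 (z = 11² = 121)
z - (-41200)/P = 121 - (-41200)/(-195108/7967) = 121 - (-41200)*(-7967)/195108 = 121 - 1*82060100/48777 = 121 - 82060100/48777 = -76158083/48777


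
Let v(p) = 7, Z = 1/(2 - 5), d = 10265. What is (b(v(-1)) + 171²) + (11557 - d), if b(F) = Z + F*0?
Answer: 91598/3 ≈ 30533.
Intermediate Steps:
Z = -⅓ (Z = 1/(-3) = -⅓ ≈ -0.33333)
b(F) = -⅓ (b(F) = -⅓ + F*0 = -⅓ + 0 = -⅓)
(b(v(-1)) + 171²) + (11557 - d) = (-⅓ + 171²) + (11557 - 1*10265) = (-⅓ + 29241) + (11557 - 10265) = 87722/3 + 1292 = 91598/3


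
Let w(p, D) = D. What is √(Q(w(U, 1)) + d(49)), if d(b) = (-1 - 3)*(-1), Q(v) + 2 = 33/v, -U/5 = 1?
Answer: √35 ≈ 5.9161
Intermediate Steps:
U = -5 (U = -5*1 = -5)
Q(v) = -2 + 33/v
d(b) = 4 (d(b) = -4*(-1) = 4)
√(Q(w(U, 1)) + d(49)) = √((-2 + 33/1) + 4) = √((-2 + 33*1) + 4) = √((-2 + 33) + 4) = √(31 + 4) = √35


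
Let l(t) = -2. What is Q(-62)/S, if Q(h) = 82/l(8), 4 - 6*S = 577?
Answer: 82/191 ≈ 0.42932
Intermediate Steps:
S = -191/2 (S = ⅔ - ⅙*577 = ⅔ - 577/6 = -191/2 ≈ -95.500)
Q(h) = -41 (Q(h) = 82/(-2) = 82*(-½) = -41)
Q(-62)/S = -41/(-191/2) = -41*(-2/191) = 82/191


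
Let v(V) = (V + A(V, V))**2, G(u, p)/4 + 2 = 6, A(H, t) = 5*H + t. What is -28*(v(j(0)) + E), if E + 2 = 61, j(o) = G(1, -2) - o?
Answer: -352884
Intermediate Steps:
A(H, t) = t + 5*H
G(u, p) = 16 (G(u, p) = -8 + 4*6 = -8 + 24 = 16)
j(o) = 16 - o
v(V) = 49*V**2 (v(V) = (V + (V + 5*V))**2 = (V + 6*V)**2 = (7*V)**2 = 49*V**2)
E = 59 (E = -2 + 61 = 59)
-28*(v(j(0)) + E) = -28*(49*(16 - 1*0)**2 + 59) = -28*(49*(16 + 0)**2 + 59) = -28*(49*16**2 + 59) = -28*(49*256 + 59) = -28*(12544 + 59) = -28*12603 = -352884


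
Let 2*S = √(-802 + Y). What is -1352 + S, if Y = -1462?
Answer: -1352 + I*√566 ≈ -1352.0 + 23.791*I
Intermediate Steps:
S = I*√566 (S = √(-802 - 1462)/2 = √(-2264)/2 = (2*I*√566)/2 = I*√566 ≈ 23.791*I)
-1352 + S = -1352 + I*√566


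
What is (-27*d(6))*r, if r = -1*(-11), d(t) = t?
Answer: -1782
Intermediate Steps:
r = 11
(-27*d(6))*r = -27*6*11 = -162*11 = -1782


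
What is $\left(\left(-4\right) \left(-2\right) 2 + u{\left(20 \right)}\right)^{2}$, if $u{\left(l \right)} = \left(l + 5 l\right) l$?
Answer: $5837056$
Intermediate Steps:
$u{\left(l \right)} = 6 l^{2}$ ($u{\left(l \right)} = 6 l l = 6 l^{2}$)
$\left(\left(-4\right) \left(-2\right) 2 + u{\left(20 \right)}\right)^{2} = \left(\left(-4\right) \left(-2\right) 2 + 6 \cdot 20^{2}\right)^{2} = \left(8 \cdot 2 + 6 \cdot 400\right)^{2} = \left(16 + 2400\right)^{2} = 2416^{2} = 5837056$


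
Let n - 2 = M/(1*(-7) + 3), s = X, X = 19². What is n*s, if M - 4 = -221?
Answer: 81225/4 ≈ 20306.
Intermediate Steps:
M = -217 (M = 4 - 221 = -217)
X = 361
s = 361
n = 225/4 (n = 2 - 217/(1*(-7) + 3) = 2 - 217/(-7 + 3) = 2 - 217/(-4) = 2 - 217*(-¼) = 2 + 217/4 = 225/4 ≈ 56.250)
n*s = (225/4)*361 = 81225/4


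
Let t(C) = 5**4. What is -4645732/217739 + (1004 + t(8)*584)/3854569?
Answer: -17827601204552/839289999491 ≈ -21.241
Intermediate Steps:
t(C) = 625
-4645732/217739 + (1004 + t(8)*584)/3854569 = -4645732/217739 + (1004 + 625*584)/3854569 = -4645732*1/217739 + (1004 + 365000)*(1/3854569) = -4645732/217739 + 366004*(1/3854569) = -4645732/217739 + 366004/3854569 = -17827601204552/839289999491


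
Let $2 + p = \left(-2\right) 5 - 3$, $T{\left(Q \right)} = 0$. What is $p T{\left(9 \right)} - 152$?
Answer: $-152$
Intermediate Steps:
$p = -15$ ($p = -2 - 13 = -15$)
$p T{\left(9 \right)} - 152 = \left(-15\right) 0 - 152 = 0 - 152 = -152$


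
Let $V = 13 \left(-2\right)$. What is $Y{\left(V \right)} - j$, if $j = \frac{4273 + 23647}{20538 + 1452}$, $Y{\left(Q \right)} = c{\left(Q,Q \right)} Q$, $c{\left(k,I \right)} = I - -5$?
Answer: $\frac{1197862}{2199} \approx 544.73$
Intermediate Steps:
$c{\left(k,I \right)} = 5 + I$ ($c{\left(k,I \right)} = I + 5 = 5 + I$)
$V = -26$
$Y{\left(Q \right)} = Q \left(5 + Q\right)$ ($Y{\left(Q \right)} = \left(5 + Q\right) Q = Q \left(5 + Q\right)$)
$j = \frac{2792}{2199}$ ($j = \frac{27920}{21990} = 27920 \cdot \frac{1}{21990} = \frac{2792}{2199} \approx 1.2697$)
$Y{\left(V \right)} - j = - 26 \left(5 - 26\right) - \frac{2792}{2199} = \left(-26\right) \left(-21\right) - \frac{2792}{2199} = 546 - \frac{2792}{2199} = \frac{1197862}{2199}$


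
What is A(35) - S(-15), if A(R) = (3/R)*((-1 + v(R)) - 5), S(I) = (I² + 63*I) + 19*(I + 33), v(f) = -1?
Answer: 1887/5 ≈ 377.40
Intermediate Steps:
S(I) = 627 + I² + 82*I (S(I) = (I² + 63*I) + 19*(33 + I) = (I² + 63*I) + (627 + 19*I) = 627 + I² + 82*I)
A(R) = -21/R (A(R) = (3/R)*((-1 - 1) - 5) = (3/R)*(-2 - 5) = (3/R)*(-7) = -21/R)
A(35) - S(-15) = -21/35 - (627 + (-15)² + 82*(-15)) = -21*1/35 - (627 + 225 - 1230) = -⅗ - 1*(-378) = -⅗ + 378 = 1887/5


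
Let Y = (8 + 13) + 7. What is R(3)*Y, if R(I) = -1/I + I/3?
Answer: 56/3 ≈ 18.667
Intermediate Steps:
R(I) = -1/I + I/3 (R(I) = -1/I + I*(⅓) = -1/I + I/3)
Y = 28 (Y = 21 + 7 = 28)
R(3)*Y = (-1/3 + (⅓)*3)*28 = (-1*⅓ + 1)*28 = (-⅓ + 1)*28 = (⅔)*28 = 56/3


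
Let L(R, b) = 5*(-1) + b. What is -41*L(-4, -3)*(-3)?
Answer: -984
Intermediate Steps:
L(R, b) = -5 + b
-41*L(-4, -3)*(-3) = -41*(-5 - 3)*(-3) = -41*(-8)*(-3) = 328*(-3) = -984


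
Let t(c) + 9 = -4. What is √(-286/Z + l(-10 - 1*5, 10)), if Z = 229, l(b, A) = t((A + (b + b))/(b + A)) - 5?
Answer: 2*I*√252358/229 ≈ 4.3874*I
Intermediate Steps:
t(c) = -13 (t(c) = -9 - 4 = -13)
l(b, A) = -18 (l(b, A) = -13 - 5 = -18)
√(-286/Z + l(-10 - 1*5, 10)) = √(-286/229 - 18) = √(-4408/229) = 2*I*√252358/229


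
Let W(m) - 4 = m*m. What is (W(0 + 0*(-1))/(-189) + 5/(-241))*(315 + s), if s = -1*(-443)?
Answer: -1447022/45549 ≈ -31.768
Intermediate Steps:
s = 443
W(m) = 4 + m**2 (W(m) = 4 + m*m = 4 + m**2)
(W(0 + 0*(-1))/(-189) + 5/(-241))*(315 + s) = ((4 + (0 + 0*(-1))**2)/(-189) + 5/(-241))*(315 + 443) = ((4 + (0 + 0)**2)*(-1/189) + 5*(-1/241))*758 = ((4 + 0**2)*(-1/189) - 5/241)*758 = ((4 + 0)*(-1/189) - 5/241)*758 = (4*(-1/189) - 5/241)*758 = (-4/189 - 5/241)*758 = -1909/45549*758 = -1447022/45549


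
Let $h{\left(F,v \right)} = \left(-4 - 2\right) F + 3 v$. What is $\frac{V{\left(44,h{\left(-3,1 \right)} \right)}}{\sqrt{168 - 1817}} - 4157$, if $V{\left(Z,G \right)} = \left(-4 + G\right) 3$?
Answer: $-4157 - \frac{3 i \sqrt{1649}}{97} \approx -4157.0 - 1.2559 i$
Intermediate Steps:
$h{\left(F,v \right)} = - 6 F + 3 v$
$V{\left(Z,G \right)} = -12 + 3 G$
$\frac{V{\left(44,h{\left(-3,1 \right)} \right)}}{\sqrt{168 - 1817}} - 4157 = \frac{-12 + 3 \left(\left(-6\right) \left(-3\right) + 3 \cdot 1\right)}{\sqrt{168 - 1817}} - 4157 = \frac{-12 + 3 \left(18 + 3\right)}{\sqrt{-1649}} - 4157 = \frac{-12 + 3 \cdot 21}{i \sqrt{1649}} - 4157 = \left(-12 + 63\right) \left(- \frac{i \sqrt{1649}}{1649}\right) - 4157 = 51 \left(- \frac{i \sqrt{1649}}{1649}\right) - 4157 = - \frac{3 i \sqrt{1649}}{97} - 4157 = -4157 - \frac{3 i \sqrt{1649}}{97}$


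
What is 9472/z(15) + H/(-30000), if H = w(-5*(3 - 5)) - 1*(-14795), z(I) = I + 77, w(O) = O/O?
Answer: 5891641/57500 ≈ 102.46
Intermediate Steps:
w(O) = 1
z(I) = 77 + I
H = 14796 (H = 1 - 1*(-14795) = 1 + 14795 = 14796)
9472/z(15) + H/(-30000) = 9472/(77 + 15) + 14796/(-30000) = 9472/92 + 14796*(-1/30000) = 9472*(1/92) - 1233/2500 = 2368/23 - 1233/2500 = 5891641/57500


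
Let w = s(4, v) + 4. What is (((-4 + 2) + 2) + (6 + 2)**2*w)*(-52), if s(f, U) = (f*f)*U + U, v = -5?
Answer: 269568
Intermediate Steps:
s(f, U) = U + U*f**2 (s(f, U) = f**2*U + U = U*f**2 + U = U + U*f**2)
w = -81 (w = -5*(1 + 4**2) + 4 = -5*(1 + 16) + 4 = -5*17 + 4 = -85 + 4 = -81)
(((-4 + 2) + 2) + (6 + 2)**2*w)*(-52) = (((-4 + 2) + 2) + (6 + 2)**2*(-81))*(-52) = ((-2 + 2) + 8**2*(-81))*(-52) = (0 + 64*(-81))*(-52) = (0 - 5184)*(-52) = -5184*(-52) = 269568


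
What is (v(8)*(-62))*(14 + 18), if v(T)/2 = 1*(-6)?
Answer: 23808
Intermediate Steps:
v(T) = -12 (v(T) = 2*(1*(-6)) = 2*(-6) = -12)
(v(8)*(-62))*(14 + 18) = (-12*(-62))*(14 + 18) = 744*32 = 23808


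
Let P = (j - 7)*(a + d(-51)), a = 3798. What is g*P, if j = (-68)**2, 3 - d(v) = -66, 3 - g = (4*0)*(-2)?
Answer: 53561817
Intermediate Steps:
g = 3 (g = 3 - 4*0*(-2) = 3 - 0*(-2) = 3 - 1*0 = 3 + 0 = 3)
d(v) = 69 (d(v) = 3 - 1*(-66) = 3 + 66 = 69)
j = 4624
P = 17853939 (P = (4624 - 7)*(3798 + 69) = 4617*3867 = 17853939)
g*P = 3*17853939 = 53561817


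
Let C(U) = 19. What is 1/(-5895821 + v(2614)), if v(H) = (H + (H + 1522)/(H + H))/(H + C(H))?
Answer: -3441331/20289468160219 ≈ -1.6961e-7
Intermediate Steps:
v(H) = (H + (1522 + H)/(2*H))/(19 + H) (v(H) = (H + (H + 1522)/(H + H))/(H + 19) = (H + (1522 + H)/((2*H)))/(19 + H) = (H + (1522 + H)*(1/(2*H)))/(19 + H) = (H + (1522 + H)/(2*H))/(19 + H))
1/(-5895821 + v(2614)) = 1/(-5895821 + (761 + 2614**2 + (1/2)*2614)/(2614*(19 + 2614))) = 1/(-5895821 + (1/2614)*(761 + 6832996 + 1307)/2633) = 1/(-5895821 + (1/2614)*(1/2633)*6835064) = 1/(-5895821 + 3417532/3441331) = 1/(-20289468160219/3441331) = -3441331/20289468160219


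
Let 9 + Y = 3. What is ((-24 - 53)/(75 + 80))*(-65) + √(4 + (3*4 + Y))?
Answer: 1001/31 + √10 ≈ 35.453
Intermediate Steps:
Y = -6 (Y = -9 + 3 = -6)
((-24 - 53)/(75 + 80))*(-65) + √(4 + (3*4 + Y)) = ((-24 - 53)/(75 + 80))*(-65) + √(4 + (3*4 - 6)) = -77/155*(-65) + √(4 + (12 - 6)) = -77*1/155*(-65) + √(4 + 6) = -77/155*(-65) + √10 = 1001/31 + √10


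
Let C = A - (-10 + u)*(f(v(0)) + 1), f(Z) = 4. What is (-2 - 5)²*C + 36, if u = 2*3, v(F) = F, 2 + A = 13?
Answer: 1555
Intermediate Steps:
A = 11 (A = -2 + 13 = 11)
u = 6
C = 31 (C = 11 - (-10 + 6)*(4 + 1) = 11 - (-4)*5 = 11 - 1*(-20) = 11 + 20 = 31)
(-2 - 5)²*C + 36 = (-2 - 5)²*31 + 36 = (-7)²*31 + 36 = 49*31 + 36 = 1519 + 36 = 1555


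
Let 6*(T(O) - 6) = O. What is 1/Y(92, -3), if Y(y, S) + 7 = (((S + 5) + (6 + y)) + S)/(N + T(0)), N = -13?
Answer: -7/146 ≈ -0.047945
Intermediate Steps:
T(O) = 6 + O/6
Y(y, S) = -60/7 - 2*S/7 - y/7 (Y(y, S) = -7 + (((S + 5) + (6 + y)) + S)/(-13 + (6 + (1/6)*0)) = -7 + (((5 + S) + (6 + y)) + S)/(-13 + (6 + 0)) = -7 + ((11 + S + y) + S)/(-13 + 6) = -7 + (11 + y + 2*S)/(-7) = -7 + (11 + y + 2*S)*(-1/7) = -7 + (-11/7 - 2*S/7 - y/7) = -60/7 - 2*S/7 - y/7)
1/Y(92, -3) = 1/(-60/7 - 2/7*(-3) - 1/7*92) = 1/(-60/7 + 6/7 - 92/7) = 1/(-146/7) = -7/146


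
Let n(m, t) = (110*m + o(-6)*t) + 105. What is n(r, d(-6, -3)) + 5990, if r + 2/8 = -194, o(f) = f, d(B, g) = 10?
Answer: -30665/2 ≈ -15333.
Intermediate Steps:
r = -777/4 (r = -1/4 - 194 = -777/4 ≈ -194.25)
n(m, t) = 105 - 6*t + 110*m (n(m, t) = (110*m - 6*t) + 105 = (-6*t + 110*m) + 105 = 105 - 6*t + 110*m)
n(r, d(-6, -3)) + 5990 = (105 - 6*10 + 110*(-777/4)) + 5990 = (105 - 60 - 42735/2) + 5990 = -42645/2 + 5990 = -30665/2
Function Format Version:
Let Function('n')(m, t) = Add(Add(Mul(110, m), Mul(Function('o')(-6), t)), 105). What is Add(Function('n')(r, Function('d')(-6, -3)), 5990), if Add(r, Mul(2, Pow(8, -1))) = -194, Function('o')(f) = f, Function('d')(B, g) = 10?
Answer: Rational(-30665, 2) ≈ -15333.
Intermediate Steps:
r = Rational(-777, 4) (r = Add(Rational(-1, 4), -194) = Rational(-777, 4) ≈ -194.25)
Function('n')(m, t) = Add(105, Mul(-6, t), Mul(110, m)) (Function('n')(m, t) = Add(Add(Mul(110, m), Mul(-6, t)), 105) = Add(Add(Mul(-6, t), Mul(110, m)), 105) = Add(105, Mul(-6, t), Mul(110, m)))
Add(Function('n')(r, Function('d')(-6, -3)), 5990) = Add(Add(105, Mul(-6, 10), Mul(110, Rational(-777, 4))), 5990) = Add(Add(105, -60, Rational(-42735, 2)), 5990) = Add(Rational(-42645, 2), 5990) = Rational(-30665, 2)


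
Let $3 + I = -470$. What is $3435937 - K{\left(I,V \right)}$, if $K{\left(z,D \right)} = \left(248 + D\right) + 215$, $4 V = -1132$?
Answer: $3435757$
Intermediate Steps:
$V = -283$ ($V = \frac{1}{4} \left(-1132\right) = -283$)
$I = -473$ ($I = -3 - 470 = -473$)
$K{\left(z,D \right)} = 463 + D$
$3435937 - K{\left(I,V \right)} = 3435937 - \left(463 - 283\right) = 3435937 - 180 = 3435757$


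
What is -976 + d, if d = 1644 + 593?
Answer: 1261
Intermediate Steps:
d = 2237
-976 + d = -976 + 2237 = 1261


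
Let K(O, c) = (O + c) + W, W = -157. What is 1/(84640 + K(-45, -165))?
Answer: 1/84273 ≈ 1.1866e-5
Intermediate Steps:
K(O, c) = -157 + O + c (K(O, c) = (O + c) - 157 = -157 + O + c)
1/(84640 + K(-45, -165)) = 1/(84640 + (-157 - 45 - 165)) = 1/(84640 - 367) = 1/84273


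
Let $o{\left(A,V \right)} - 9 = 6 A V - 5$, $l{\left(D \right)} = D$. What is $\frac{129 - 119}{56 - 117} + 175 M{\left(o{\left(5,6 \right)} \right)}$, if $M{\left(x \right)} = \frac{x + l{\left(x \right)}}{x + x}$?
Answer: $\frac{10665}{61} \approx 174.84$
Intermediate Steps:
$o{\left(A,V \right)} = 4 + 6 A V$ ($o{\left(A,V \right)} = 9 + \left(6 A V - 5\right) = 9 + \left(-5 + 6 A V\right) = 4 + 6 A V$)
$M{\left(x \right)} = 1$ ($M{\left(x \right)} = \frac{x + x}{x + x} = \frac{2 x}{2 x} = 2 x \frac{1}{2 x} = 1$)
$\frac{129 - 119}{56 - 117} + 175 M{\left(o{\left(5,6 \right)} \right)} = \frac{129 - 119}{56 - 117} + 175 \cdot 1 = \frac{10}{-61} + 175 = 10 \left(- \frac{1}{61}\right) + 175 = - \frac{10}{61} + 175 = \frac{10665}{61}$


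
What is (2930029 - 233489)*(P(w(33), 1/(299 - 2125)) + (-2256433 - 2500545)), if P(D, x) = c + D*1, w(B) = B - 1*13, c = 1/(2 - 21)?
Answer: -243719225677620/19 ≈ -1.2827e+13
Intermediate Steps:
c = -1/19 (c = 1/(-19) = -1/19 ≈ -0.052632)
w(B) = -13 + B (w(B) = B - 13 = -13 + B)
P(D, x) = -1/19 + D (P(D, x) = -1/19 + D*1 = -1/19 + D)
(2930029 - 233489)*(P(w(33), 1/(299 - 2125)) + (-2256433 - 2500545)) = (2930029 - 233489)*((-1/19 + (-13 + 33)) + (-2256433 - 2500545)) = 2696540*((-1/19 + 20) - 4756978) = 2696540*(379/19 - 4756978) = 2696540*(-90382203/19) = -243719225677620/19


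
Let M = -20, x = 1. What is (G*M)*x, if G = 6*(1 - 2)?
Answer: 120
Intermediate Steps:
G = -6 (G = 6*(-1) = -6)
(G*M)*x = -6*(-20)*1 = 120*1 = 120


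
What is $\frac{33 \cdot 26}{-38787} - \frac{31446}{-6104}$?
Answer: $\frac{28915685}{5637044} \approx 5.1296$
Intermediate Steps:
$\frac{33 \cdot 26}{-38787} - \frac{31446}{-6104} = 858 \left(- \frac{1}{38787}\right) - - \frac{15723}{3052} = - \frac{286}{12929} + \frac{15723}{3052} = \frac{28915685}{5637044}$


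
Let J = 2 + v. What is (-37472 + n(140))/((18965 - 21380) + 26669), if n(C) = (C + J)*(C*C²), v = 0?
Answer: 194805264/12127 ≈ 16064.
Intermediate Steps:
J = 2 (J = 2 + 0 = 2)
n(C) = C³*(2 + C) (n(C) = (C + 2)*(C*C²) = (2 + C)*C³ = C³*(2 + C))
(-37472 + n(140))/((18965 - 21380) + 26669) = (-37472 + 140³*(2 + 140))/((18965 - 21380) + 26669) = (-37472 + 2744000*142)/(-2415 + 26669) = (-37472 + 389648000)/24254 = 389610528*(1/24254) = 194805264/12127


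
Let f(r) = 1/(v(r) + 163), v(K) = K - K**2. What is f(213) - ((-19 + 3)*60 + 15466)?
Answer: -652668459/44993 ≈ -14506.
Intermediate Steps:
f(r) = 1/(163 + r*(1 - r)) (f(r) = 1/(r*(1 - r) + 163) = 1/(163 + r*(1 - r)))
f(213) - ((-19 + 3)*60 + 15466) = -1/(-163 + 213*(-1 + 213)) - ((-19 + 3)*60 + 15466) = -1/(-163 + 213*212) - (-16*60 + 15466) = -1/(-163 + 45156) - (-960 + 15466) = -1/44993 - 1*14506 = -1*1/44993 - 14506 = -1/44993 - 14506 = -652668459/44993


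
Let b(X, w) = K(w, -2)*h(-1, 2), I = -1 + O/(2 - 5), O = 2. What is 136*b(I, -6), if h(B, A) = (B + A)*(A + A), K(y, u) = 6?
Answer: 3264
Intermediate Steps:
h(B, A) = 2*A*(A + B) (h(B, A) = (A + B)*(2*A) = 2*A*(A + B))
I = -5/3 (I = -1 + 2/(2 - 5) = -1 + 2/(-3) = -1 + 2*(-⅓) = -1 - ⅔ = -5/3 ≈ -1.6667)
b(X, w) = 24 (b(X, w) = 6*(2*2*(2 - 1)) = 6*(2*2*1) = 6*4 = 24)
136*b(I, -6) = 136*24 = 3264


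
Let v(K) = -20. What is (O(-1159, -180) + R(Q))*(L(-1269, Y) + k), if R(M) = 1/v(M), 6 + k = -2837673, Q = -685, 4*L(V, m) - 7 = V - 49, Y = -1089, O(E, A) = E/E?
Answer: -215688513/80 ≈ -2.6961e+6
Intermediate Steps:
O(E, A) = 1
L(V, m) = -21/2 + V/4 (L(V, m) = 7/4 + (V - 49)/4 = 7/4 + (-49 + V)/4 = 7/4 + (-49/4 + V/4) = -21/2 + V/4)
k = -2837679 (k = -6 - 2837673 = -2837679)
R(M) = -1/20 (R(M) = 1/(-20) = -1/20)
(O(-1159, -180) + R(Q))*(L(-1269, Y) + k) = (1 - 1/20)*((-21/2 + (¼)*(-1269)) - 2837679) = 19*((-21/2 - 1269/4) - 2837679)/20 = 19*(-1311/4 - 2837679)/20 = (19/20)*(-11352027/4) = -215688513/80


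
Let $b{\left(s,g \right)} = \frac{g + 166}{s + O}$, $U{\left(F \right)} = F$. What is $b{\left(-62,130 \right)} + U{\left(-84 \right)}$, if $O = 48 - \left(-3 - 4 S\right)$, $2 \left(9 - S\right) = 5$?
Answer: $- \frac{964}{15} \approx -64.267$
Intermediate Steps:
$S = \frac{13}{2}$ ($S = 9 - \frac{5}{2} = \frac{13}{2} \approx 6.5$)
$O = 77$ ($O = 48 - \left(-3 - 26\right) = 48 - -29 = 48 + 29 = 77$)
$b{\left(s,g \right)} = \frac{166 + g}{77 + s}$ ($b{\left(s,g \right)} = \frac{g + 166}{s + 77} = \frac{166 + g}{77 + s}$)
$b{\left(-62,130 \right)} + U{\left(-84 \right)} = \frac{166 + 130}{77 - 62} - 84 = \frac{1}{15} \cdot 296 - 84 = \frac{296}{15} - 84 = - \frac{964}{15}$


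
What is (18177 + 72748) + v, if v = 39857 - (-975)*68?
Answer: 197082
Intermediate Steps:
v = 106157 (v = 39857 - 1*(-66300) = 39857 + 66300 = 106157)
(18177 + 72748) + v = (18177 + 72748) + 106157 = 90925 + 106157 = 197082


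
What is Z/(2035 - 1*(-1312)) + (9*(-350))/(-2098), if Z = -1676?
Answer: 3513401/3511003 ≈ 1.0007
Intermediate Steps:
Z/(2035 - 1*(-1312)) + (9*(-350))/(-2098) = -1676/(2035 - 1*(-1312)) + (9*(-350))/(-2098) = -1676/(2035 + 1312) - 3150*(-1/2098) = -1676/3347 + 1575/1049 = 3513401/3511003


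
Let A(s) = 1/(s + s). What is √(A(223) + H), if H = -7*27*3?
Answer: I*√112784926/446 ≈ 23.812*I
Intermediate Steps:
A(s) = 1/(2*s)
H = -567 (H = -189*3 = -567)
√(A(223) + H) = √((½)/223 - 567) = √((½)*(1/223) - 567) = √(1/446 - 567) = √(-252881/446) = I*√112784926/446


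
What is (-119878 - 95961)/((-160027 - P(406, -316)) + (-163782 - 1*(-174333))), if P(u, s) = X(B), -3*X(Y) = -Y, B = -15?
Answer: 215839/149471 ≈ 1.4440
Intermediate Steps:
X(Y) = Y/3 (X(Y) = -(-1)*Y/3 = Y/3)
P(u, s) = -5 (P(u, s) = (⅓)*(-15) = -5)
(-119878 - 95961)/((-160027 - P(406, -316)) + (-163782 - 1*(-174333))) = (-119878 - 95961)/((-160027 - 1*(-5)) + (-163782 - 1*(-174333))) = -215839/((-160027 + 5) + (-163782 + 174333)) = -215839/(-160022 + 10551) = -215839/(-149471) = -215839*(-1/149471) = 215839/149471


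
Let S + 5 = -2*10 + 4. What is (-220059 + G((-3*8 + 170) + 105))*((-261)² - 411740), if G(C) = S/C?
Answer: 75616482270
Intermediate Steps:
S = -21 (S = -5 + (-2*10 + 4) = -5 + (-20 + 4) = -5 - 16 = -21)
G(C) = -21/C
(-220059 + G((-3*8 + 170) + 105))*((-261)² - 411740) = (-220059 - 21/((-3*8 + 170) + 105))*((-261)² - 411740) = (-220059 - 21/((-24 + 170) + 105))*(68121 - 411740) = (-220059 - 21/(146 + 105))*(-343619) = (-220059 - 21/251)*(-343619) = -55234830/251*(-343619) = 75616482270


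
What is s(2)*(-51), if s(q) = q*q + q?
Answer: -306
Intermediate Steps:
s(q) = q + q² (s(q) = q² + q = q + q²)
s(2)*(-51) = (2*(1 + 2))*(-51) = (2*3)*(-51) = 6*(-51) = -306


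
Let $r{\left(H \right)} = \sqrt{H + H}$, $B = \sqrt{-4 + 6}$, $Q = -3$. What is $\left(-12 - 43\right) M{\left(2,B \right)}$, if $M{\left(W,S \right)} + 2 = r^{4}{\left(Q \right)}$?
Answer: $-1870$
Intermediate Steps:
$B = \sqrt{2} \approx 1.4142$
$r{\left(H \right)} = \sqrt{2} \sqrt{H}$ ($r{\left(H \right)} = \sqrt{2 H} = \sqrt{2} \sqrt{H}$)
$M{\left(W,S \right)} = 34$ ($M{\left(W,S \right)} = -2 + \left(\sqrt{2} \sqrt{-3}\right)^{4} = -2 + \left(\sqrt{2} i \sqrt{3}\right)^{4} = -2 + \left(i \sqrt{6}\right)^{4} = -2 + 36 = 34$)
$\left(-12 - 43\right) M{\left(2,B \right)} = \left(-12 - 43\right) 34 = \left(-55\right) 34 = -1870$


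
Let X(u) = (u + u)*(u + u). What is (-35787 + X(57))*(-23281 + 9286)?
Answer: 318960045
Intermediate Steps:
X(u) = 4*u**2 (X(u) = (2*u)*(2*u) = 4*u**2)
(-35787 + X(57))*(-23281 + 9286) = (-35787 + 4*57**2)*(-23281 + 9286) = (-35787 + 4*3249)*(-13995) = (-35787 + 12996)*(-13995) = -22791*(-13995) = 318960045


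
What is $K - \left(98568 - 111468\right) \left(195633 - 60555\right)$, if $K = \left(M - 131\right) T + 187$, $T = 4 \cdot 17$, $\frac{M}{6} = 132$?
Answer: $1742551335$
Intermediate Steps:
$M = 792$ ($M = 6 \cdot 132 = 792$)
$T = 68$
$K = 45135$ ($K = \left(792 - 131\right) 68 + 187 = 661 \cdot 68 + 187 = 44948 + 187 = 45135$)
$K - \left(98568 - 111468\right) \left(195633 - 60555\right) = 45135 - \left(98568 - 111468\right) \left(195633 - 60555\right) = 45135 - \left(-12900\right) 135078 = 45135 - -1742506200 = 45135 + 1742506200 = 1742551335$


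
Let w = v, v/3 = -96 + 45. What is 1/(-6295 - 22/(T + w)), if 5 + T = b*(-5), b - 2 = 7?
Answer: -203/1277863 ≈ -0.00015886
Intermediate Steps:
b = 9 (b = 2 + 7 = 9)
v = -153 (v = 3*(-96 + 45) = 3*(-51) = -153)
w = -153
T = -50 (T = -5 + 9*(-5) = -5 - 45 = -50)
1/(-6295 - 22/(T + w)) = 1/(-6295 - 22/(-50 - 153)) = 1/(-6295 - 22/(-203)) = 1/(-6295 - 1/203*(-22)) = 1/(-6295 + 22/203) = 1/(-1277863/203) = -203/1277863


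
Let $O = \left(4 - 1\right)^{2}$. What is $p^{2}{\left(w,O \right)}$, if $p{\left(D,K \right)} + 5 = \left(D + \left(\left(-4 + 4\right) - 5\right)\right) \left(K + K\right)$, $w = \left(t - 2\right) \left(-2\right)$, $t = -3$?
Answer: $7225$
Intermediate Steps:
$w = 10$ ($w = \left(-3 - 2\right) \left(-2\right) = \left(-5\right) \left(-2\right) = 10$)
$O = 9$ ($O = 3^{2} = 9$)
$p{\left(D,K \right)} = -5 + 2 K \left(-5 + D\right)$ ($p{\left(D,K \right)} = -5 + \left(D + \left(\left(-4 + 4\right) - 5\right)\right) \left(K + K\right) = -5 + \left(D + \left(0 - 5\right)\right) 2 K = -5 + \left(D - 5\right) 2 K = -5 + \left(-5 + D\right) 2 K = -5 + 2 K \left(-5 + D\right)$)
$p^{2}{\left(w,O \right)} = \left(-5 - 90 + 2 \cdot 10 \cdot 9\right)^{2} = \left(-5 - 90 + 180\right)^{2} = 85^{2} = 7225$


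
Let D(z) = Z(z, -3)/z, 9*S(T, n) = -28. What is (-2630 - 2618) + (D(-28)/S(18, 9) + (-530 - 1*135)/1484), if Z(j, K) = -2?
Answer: -109042235/20776 ≈ -5248.5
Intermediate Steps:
S(T, n) = -28/9 (S(T, n) = (1/9)*(-28) = -28/9)
D(z) = -2/z
(-2630 - 2618) + (D(-28)/S(18, 9) + (-530 - 1*135)/1484) = (-2630 - 2618) + ((-2/(-28))/(-28/9) + (-530 - 1*135)/1484) = -5248 + (-2*(-1/28)*(-9/28) + (-530 - 135)*(1/1484)) = -5248 + ((1/14)*(-9/28) - 665*1/1484) = -5248 + (-9/392 - 95/212) = -5248 - 9787/20776 = -109042235/20776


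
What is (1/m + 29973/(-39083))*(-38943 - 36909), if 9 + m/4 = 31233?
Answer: 23662465810725/406775864 ≈ 58171.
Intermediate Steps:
m = 124896 (m = -36 + 4*31233 = -36 + 124932 = 124896)
(1/m + 29973/(-39083))*(-38943 - 36909) = (1/124896 + 29973/(-39083))*(-38943 - 36909) = (1/124896 + 29973*(-1/39083))*(-75852) = (1/124896 - 29973/39083)*(-75852) = -3743468725/4881310368*(-75852) = 23662465810725/406775864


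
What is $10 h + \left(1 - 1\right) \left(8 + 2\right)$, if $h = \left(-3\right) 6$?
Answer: $-180$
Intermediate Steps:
$h = -18$
$10 h + \left(1 - 1\right) \left(8 + 2\right) = 10 \left(-18\right) + \left(1 - 1\right) \left(8 + 2\right) = -180 + 0 \cdot 10 = -180 + 0 = -180$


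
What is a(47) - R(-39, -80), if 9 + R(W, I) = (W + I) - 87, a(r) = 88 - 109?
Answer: 194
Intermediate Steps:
a(r) = -21
R(W, I) = -96 + I + W (R(W, I) = -9 + ((W + I) - 87) = -9 + ((I + W) - 87) = -9 + (-87 + I + W) = -96 + I + W)
a(47) - R(-39, -80) = -21 - (-96 - 80 - 39) = -21 - 1*(-215) = -21 + 215 = 194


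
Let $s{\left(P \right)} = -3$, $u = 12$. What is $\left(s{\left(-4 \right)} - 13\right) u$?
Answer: $-192$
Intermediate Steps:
$\left(s{\left(-4 \right)} - 13\right) u = \left(-3 - 13\right) 12 = \left(-16\right) 12 = -192$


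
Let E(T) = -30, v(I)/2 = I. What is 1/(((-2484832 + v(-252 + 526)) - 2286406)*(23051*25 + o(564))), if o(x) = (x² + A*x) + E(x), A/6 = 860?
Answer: -1/18150476530890 ≈ -5.5095e-14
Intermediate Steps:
v(I) = 2*I
A = 5160 (A = 6*860 = 5160)
o(x) = -30 + x² + 5160*x (o(x) = (x² + 5160*x) - 30 = -30 + x² + 5160*x)
1/(((-2484832 + v(-252 + 526)) - 2286406)*(23051*25 + o(564))) = 1/(((-2484832 + 2*(-252 + 526)) - 2286406)*(23051*25 + (-30 + 564² + 5160*564))) = 1/(((-2484832 + 2*274) - 2286406)*(576275 + (-30 + 318096 + 2910240))) = 1/(((-2484832 + 548) - 2286406)*(576275 + 3228306)) = 1/((-2484284 - 2286406)*3804581) = 1/(-4770690*3804581) = 1/(-18150476530890) = -1/18150476530890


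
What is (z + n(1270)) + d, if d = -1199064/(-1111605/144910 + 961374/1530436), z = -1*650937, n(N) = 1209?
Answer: -3120437928607732/6508031681 ≈ -4.7948e+5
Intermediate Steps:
z = -650937
d = 1108012479425036/6508031681 (d = -1199064/(-1111605*1/144910 + 961374*(1/1530436)) = -1199064/(-222321/28982 + 480687/765218) = -1199064/(-39048190086/5544387019) = -1199064*(-5544387019/39048190086) = 1108012479425036/6508031681 ≈ 1.7025e+5)
(z + n(1270)) + d = (-650937 + 1209) + 1108012479425036/6508031681 = -649728 + 1108012479425036/6508031681 = -3120437928607732/6508031681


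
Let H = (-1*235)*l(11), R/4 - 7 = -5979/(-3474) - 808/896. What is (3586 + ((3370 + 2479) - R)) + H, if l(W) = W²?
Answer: -308535065/16212 ≈ -19031.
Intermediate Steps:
R = 507065/16212 (R = 28 + 4*(-5979/(-3474) - 808/896) = 28 + 4*(-5979*(-1/3474) - 808*1/896) = 28 + 4*(1993/1158 - 101/112) = 28 + 4*(53129/64848) = 28 + 53129/16212 = 507065/16212 ≈ 31.277)
H = -28435 (H = -1*235*11² = -235*121 = -28435)
(3586 + ((3370 + 2479) - R)) + H = (3586 + ((3370 + 2479) - 1*507065/16212)) - 28435 = (3586 + (5849 - 507065/16212)) - 28435 = (3586 + 94316923/16212) - 28435 = 152453155/16212 - 28435 = -308535065/16212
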